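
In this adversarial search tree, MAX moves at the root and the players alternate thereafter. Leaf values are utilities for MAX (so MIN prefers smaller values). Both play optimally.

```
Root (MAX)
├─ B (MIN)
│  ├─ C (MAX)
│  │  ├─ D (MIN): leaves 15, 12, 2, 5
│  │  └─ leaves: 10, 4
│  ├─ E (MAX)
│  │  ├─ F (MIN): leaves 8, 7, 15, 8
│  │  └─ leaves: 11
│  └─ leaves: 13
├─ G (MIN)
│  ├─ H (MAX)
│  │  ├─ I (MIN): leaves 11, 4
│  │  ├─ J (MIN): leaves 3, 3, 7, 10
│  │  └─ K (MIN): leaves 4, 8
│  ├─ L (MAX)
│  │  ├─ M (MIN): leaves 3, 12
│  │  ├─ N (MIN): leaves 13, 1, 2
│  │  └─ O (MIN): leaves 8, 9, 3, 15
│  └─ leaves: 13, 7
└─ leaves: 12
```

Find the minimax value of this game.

D (MIN): min(15, 12, 2, 5) = 2
C (MAX): max(2, 10, 4) = 10
F (MIN): min(8, 7, 15, 8) = 7
E (MAX): max(7, 11) = 11
B (MIN): min(10, 11, 13) = 10
I (MIN): min(11, 4) = 4
J (MIN): min(3, 3, 7, 10) = 3
K (MIN): min(4, 8) = 4
H (MAX): max(4, 3, 4) = 4
M (MIN): min(3, 12) = 3
N (MIN): min(13, 1, 2) = 1
O (MIN): min(8, 9, 3, 15) = 3
L (MAX): max(3, 1, 3) = 3
G (MIN): min(4, 3, 13, 7) = 3
Root (MAX): max(10, 3, 12) = 12

12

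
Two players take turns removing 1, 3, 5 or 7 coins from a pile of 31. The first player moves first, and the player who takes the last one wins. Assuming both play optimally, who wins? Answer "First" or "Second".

W/L table (W = player to move can force a win):
i:   0  1  2  3  4  5  6  7  8  9 10 11 12 13 14 15 16 17 18 19 20 21 22 23 24 25 26 27 28 29 30 31
     L  W  L  W  L  W  L  W  L  W  L  W  L  W  L  W  L  W  L  W  L  W  L  W  L  W  L  W  L  W  L  W
Position 31 is W, so the first player wins.

First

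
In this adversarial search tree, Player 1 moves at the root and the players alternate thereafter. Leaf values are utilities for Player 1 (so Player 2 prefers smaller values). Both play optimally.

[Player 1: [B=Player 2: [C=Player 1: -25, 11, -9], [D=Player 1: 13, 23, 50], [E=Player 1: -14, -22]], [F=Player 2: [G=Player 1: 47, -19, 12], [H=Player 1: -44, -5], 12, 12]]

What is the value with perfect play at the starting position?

-5

C (Player 1): max(-25, 11, -9) = 11
D (Player 1): max(13, 23, 50) = 50
E (Player 1): max(-14, -22) = -14
B (Player 2): min(11, 50, -14) = -14
G (Player 1): max(47, -19, 12) = 47
H (Player 1): max(-44, -5) = -5
F (Player 2): min(47, -5, 12, 12) = -5
Root (Player 1): max(-14, -5) = -5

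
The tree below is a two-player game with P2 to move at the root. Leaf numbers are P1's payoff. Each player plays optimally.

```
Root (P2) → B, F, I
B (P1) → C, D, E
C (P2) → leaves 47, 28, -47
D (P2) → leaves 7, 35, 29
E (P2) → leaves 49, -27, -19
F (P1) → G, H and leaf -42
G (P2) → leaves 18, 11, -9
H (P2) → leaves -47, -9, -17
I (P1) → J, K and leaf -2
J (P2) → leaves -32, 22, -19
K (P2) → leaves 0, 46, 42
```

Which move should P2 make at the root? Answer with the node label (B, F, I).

F

C (P2): min(47, 28, -47) = -47
D (P2): min(7, 35, 29) = 7
E (P2): min(49, -27, -19) = -27
B (P1): max(-47, 7, -27) = 7
G (P2): min(18, 11, -9) = -9
H (P2): min(-47, -9, -17) = -47
F (P1): max(-9, -47, -42) = -9
J (P2): min(-32, 22, -19) = -32
K (P2): min(0, 46, 42) = 0
I (P1): max(-32, 0, -2) = 0
Root (P2): min(7, -9, 0) = -9
P2 picks the child with the lowest value: F (value -9).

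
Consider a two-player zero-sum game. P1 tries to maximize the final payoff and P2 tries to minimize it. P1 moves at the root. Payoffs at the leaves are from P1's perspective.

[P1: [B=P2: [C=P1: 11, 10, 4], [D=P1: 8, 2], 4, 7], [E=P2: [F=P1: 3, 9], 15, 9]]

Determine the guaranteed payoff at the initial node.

C (P1): max(11, 10, 4) = 11
D (P1): max(8, 2) = 8
B (P2): min(11, 8, 4, 7) = 4
F (P1): max(3, 9) = 9
E (P2): min(9, 15, 9) = 9
Root (P1): max(4, 9) = 9

9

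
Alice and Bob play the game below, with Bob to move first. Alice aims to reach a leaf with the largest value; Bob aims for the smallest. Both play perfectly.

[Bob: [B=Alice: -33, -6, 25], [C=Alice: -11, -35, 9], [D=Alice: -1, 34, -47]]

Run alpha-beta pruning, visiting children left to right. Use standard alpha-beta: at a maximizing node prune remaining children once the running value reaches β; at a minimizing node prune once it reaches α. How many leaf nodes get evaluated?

8

B [α=-∞,β=+∞]: v=25
C [α=-∞,β=25]: v=9
D [α=-∞,β=9]: v=34 after child 2 ≥ β → β-cutoff, skip 1
Root [α=-∞,β=+∞]: v=9
Leaves evaluated: 8 of 9.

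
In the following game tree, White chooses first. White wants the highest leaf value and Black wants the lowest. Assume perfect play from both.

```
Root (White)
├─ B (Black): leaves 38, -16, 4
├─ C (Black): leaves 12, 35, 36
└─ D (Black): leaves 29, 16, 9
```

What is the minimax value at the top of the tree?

B (Black): min(38, -16, 4) = -16
C (Black): min(12, 35, 36) = 12
D (Black): min(29, 16, 9) = 9
Root (White): max(-16, 12, 9) = 12

12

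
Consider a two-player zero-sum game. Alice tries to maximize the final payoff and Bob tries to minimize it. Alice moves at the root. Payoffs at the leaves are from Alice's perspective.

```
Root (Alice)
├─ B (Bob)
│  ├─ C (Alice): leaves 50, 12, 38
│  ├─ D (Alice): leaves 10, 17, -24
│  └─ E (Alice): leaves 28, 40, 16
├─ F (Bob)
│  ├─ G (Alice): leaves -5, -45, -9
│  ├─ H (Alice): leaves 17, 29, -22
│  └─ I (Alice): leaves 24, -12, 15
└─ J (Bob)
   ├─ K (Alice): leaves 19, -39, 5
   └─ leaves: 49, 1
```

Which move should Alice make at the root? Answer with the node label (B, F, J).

B

C (Alice): max(50, 12, 38) = 50
D (Alice): max(10, 17, -24) = 17
E (Alice): max(28, 40, 16) = 40
B (Bob): min(50, 17, 40) = 17
G (Alice): max(-5, -45, -9) = -5
H (Alice): max(17, 29, -22) = 29
I (Alice): max(24, -12, 15) = 24
F (Bob): min(-5, 29, 24) = -5
K (Alice): max(19, -39, 5) = 19
J (Bob): min(19, 49, 1) = 1
Root (Alice): max(17, -5, 1) = 17
Alice picks the child with the highest value: B (value 17).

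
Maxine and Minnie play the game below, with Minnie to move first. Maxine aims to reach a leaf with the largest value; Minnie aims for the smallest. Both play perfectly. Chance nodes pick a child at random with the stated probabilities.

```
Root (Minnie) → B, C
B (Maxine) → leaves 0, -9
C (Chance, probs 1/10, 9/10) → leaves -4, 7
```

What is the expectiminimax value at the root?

0

B (Maxine): max(0, -9) = 0
C (Chance): 1/10·-4 + 9/10·7 = 5.9
Root (Minnie): min(0, 5.9) = 0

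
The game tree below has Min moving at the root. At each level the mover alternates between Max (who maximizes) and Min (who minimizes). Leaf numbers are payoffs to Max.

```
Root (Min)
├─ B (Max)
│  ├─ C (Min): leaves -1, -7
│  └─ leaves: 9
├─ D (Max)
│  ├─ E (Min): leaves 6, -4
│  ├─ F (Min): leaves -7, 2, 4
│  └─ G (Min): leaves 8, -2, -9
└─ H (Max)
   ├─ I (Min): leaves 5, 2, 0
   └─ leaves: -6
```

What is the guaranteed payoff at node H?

0

I: min(5, 2, 0) = 0
H: max(0, -6) = 0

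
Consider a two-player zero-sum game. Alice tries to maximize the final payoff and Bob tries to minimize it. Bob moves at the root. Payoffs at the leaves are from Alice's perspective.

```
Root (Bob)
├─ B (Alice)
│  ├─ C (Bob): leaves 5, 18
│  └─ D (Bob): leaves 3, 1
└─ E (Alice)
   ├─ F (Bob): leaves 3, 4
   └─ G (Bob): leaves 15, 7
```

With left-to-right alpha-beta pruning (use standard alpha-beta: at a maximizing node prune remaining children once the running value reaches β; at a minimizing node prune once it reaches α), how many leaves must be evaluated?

7

C [α=-∞,β=+∞]: v=5
D [α=5,β=+∞]: v=3 after child 1 ≤ α → α-cutoff, skip 1
B [α=-∞,β=+∞]: v=5
F [α=-∞,β=5]: v=3
G [α=3,β=5]: v=7
E [α=-∞,β=5]: v=7
Root [α=-∞,β=+∞]: v=5
Leaves evaluated: 7 of 8.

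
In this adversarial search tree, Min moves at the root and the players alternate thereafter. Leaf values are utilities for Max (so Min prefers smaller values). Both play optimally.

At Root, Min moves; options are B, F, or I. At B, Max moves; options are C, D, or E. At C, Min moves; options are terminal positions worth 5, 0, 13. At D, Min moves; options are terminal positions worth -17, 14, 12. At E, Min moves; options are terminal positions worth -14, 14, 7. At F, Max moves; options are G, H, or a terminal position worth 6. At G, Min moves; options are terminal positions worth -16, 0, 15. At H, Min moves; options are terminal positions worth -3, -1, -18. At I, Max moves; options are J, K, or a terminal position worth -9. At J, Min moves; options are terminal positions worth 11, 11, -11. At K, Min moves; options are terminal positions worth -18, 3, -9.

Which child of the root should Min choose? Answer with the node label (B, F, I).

C (Min): min(5, 0, 13) = 0
D (Min): min(-17, 14, 12) = -17
E (Min): min(-14, 14, 7) = -14
B (Max): max(0, -17, -14) = 0
G (Min): min(-16, 0, 15) = -16
H (Min): min(-3, -1, -18) = -18
F (Max): max(-16, -18, 6) = 6
J (Min): min(11, 11, -11) = -11
K (Min): min(-18, 3, -9) = -18
I (Max): max(-11, -18, -9) = -9
Root (Min): min(0, 6, -9) = -9
Min picks the child with the lowest value: I (value -9).

I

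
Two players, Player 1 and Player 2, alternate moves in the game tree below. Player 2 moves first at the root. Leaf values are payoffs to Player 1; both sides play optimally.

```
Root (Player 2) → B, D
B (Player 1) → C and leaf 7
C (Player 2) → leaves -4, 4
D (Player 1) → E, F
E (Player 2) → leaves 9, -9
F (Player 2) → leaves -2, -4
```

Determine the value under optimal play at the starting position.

C (Player 2): min(-4, 4) = -4
B (Player 1): max(-4, 7) = 7
E (Player 2): min(9, -9) = -9
F (Player 2): min(-2, -4) = -4
D (Player 1): max(-9, -4) = -4
Root (Player 2): min(7, -4) = -4

-4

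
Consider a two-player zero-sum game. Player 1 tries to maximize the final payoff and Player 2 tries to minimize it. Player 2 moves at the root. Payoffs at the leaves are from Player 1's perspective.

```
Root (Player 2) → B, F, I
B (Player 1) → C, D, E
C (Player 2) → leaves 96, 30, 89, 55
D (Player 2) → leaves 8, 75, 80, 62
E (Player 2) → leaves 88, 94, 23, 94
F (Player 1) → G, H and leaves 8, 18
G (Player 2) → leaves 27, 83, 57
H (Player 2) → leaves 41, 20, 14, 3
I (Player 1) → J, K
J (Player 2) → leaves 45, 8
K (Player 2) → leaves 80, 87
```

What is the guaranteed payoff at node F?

27

G: min(27, 83, 57) = 27
H: min(41, 20, 14, 3) = 3
F: max(27, 3, 8, 18) = 27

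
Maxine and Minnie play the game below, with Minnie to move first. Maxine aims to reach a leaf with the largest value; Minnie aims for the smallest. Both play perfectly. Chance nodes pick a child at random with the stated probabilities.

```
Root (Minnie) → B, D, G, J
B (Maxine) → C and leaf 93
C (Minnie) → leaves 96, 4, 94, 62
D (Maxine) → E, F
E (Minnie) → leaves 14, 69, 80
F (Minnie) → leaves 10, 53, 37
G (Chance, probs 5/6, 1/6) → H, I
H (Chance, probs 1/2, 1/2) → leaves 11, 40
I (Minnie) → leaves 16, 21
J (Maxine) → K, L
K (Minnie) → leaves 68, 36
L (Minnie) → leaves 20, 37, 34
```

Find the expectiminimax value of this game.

C (Minnie): min(96, 4, 94, 62) = 4
B (Maxine): max(4, 93) = 93
E (Minnie): min(14, 69, 80) = 14
F (Minnie): min(10, 53, 37) = 10
D (Maxine): max(14, 10) = 14
H (Chance): 1/2·11 + 1/2·40 = 25.5
I (Minnie): min(16, 21) = 16
G (Chance): 5/6·25.5 + 1/6·16 = 23.92
K (Minnie): min(68, 36) = 36
L (Minnie): min(20, 37, 34) = 20
J (Maxine): max(36, 20) = 36
Root (Minnie): min(93, 14, 23.92, 36) = 14

14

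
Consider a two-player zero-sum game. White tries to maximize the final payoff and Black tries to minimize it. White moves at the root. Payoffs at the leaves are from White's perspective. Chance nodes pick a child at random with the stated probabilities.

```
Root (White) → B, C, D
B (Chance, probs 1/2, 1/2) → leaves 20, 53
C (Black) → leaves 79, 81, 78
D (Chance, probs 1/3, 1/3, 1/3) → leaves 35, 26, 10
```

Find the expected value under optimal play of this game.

78

B (Chance): 1/2·20 + 1/2·53 = 36.5
C (Black): min(79, 81, 78) = 78
D (Chance): 1/3·35 + 1/3·26 + 1/3·10 = 23.67
Root (White): max(36.5, 78, 23.67) = 78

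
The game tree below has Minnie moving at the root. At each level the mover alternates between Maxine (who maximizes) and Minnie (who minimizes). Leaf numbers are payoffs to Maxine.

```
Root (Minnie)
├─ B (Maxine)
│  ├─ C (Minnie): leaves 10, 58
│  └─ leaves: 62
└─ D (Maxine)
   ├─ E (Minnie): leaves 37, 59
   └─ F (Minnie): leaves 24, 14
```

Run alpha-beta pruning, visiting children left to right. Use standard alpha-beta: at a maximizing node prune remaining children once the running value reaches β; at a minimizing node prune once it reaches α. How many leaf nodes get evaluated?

C [α=-∞,β=+∞]: v=10
B [α=-∞,β=+∞]: v=62
E [α=-∞,β=62]: v=37
F [α=37,β=62]: v=24 after child 1 ≤ α → α-cutoff, skip 1
D [α=-∞,β=62]: v=37
Root [α=-∞,β=+∞]: v=37
Leaves evaluated: 6 of 7.

6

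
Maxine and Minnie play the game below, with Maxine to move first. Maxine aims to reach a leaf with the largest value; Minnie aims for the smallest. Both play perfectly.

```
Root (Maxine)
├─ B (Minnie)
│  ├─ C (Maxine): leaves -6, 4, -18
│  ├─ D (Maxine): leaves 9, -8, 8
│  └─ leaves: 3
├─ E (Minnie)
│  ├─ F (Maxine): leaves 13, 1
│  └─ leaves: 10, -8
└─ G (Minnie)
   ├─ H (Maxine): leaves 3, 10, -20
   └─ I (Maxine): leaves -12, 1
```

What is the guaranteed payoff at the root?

3

C (Maxine): max(-6, 4, -18) = 4
D (Maxine): max(9, -8, 8) = 9
B (Minnie): min(4, 9, 3) = 3
F (Maxine): max(13, 1) = 13
E (Minnie): min(13, 10, -8) = -8
H (Maxine): max(3, 10, -20) = 10
I (Maxine): max(-12, 1) = 1
G (Minnie): min(10, 1) = 1
Root (Maxine): max(3, -8, 1) = 3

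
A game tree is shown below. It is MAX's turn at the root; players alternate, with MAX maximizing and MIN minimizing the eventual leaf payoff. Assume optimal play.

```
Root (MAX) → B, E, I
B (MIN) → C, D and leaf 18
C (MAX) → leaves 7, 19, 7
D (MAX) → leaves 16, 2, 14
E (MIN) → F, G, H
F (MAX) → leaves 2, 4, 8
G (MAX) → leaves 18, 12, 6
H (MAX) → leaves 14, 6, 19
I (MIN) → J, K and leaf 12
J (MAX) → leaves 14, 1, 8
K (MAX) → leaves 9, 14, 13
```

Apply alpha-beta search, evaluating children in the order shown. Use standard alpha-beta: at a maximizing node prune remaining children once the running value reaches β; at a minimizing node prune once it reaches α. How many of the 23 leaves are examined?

C [α=-∞,β=+∞]: v=19
D [α=-∞,β=19]: v=16
B [α=-∞,β=+∞]: v=16
F [α=16,β=+∞]: v=8
E [α=16,β=+∞]: v=8 after child 1 ≤ α → α-cutoff, skip 2
J [α=16,β=+∞]: v=14
I [α=16,β=+∞]: v=14 after child 1 ≤ α → α-cutoff, skip 2
Root [α=-∞,β=+∞]: v=16
Leaves evaluated: 13 of 23.

13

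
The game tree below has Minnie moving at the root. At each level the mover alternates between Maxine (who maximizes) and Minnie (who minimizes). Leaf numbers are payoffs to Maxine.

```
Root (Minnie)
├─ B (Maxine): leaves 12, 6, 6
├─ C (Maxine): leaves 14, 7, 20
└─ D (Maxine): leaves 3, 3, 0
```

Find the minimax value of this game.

B (Maxine): max(12, 6, 6) = 12
C (Maxine): max(14, 7, 20) = 20
D (Maxine): max(3, 3, 0) = 3
Root (Minnie): min(12, 20, 3) = 3

3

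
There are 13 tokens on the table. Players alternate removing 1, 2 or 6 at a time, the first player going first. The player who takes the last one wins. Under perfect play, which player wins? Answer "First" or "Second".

Positions where the player to move wins (W) vs loses (L):
i:   0  1  2  3  4  5  6  7  8  9 10 11 12 13
     L  W  W  L  W  W  W  L  W  W  L  W  W  W
Position 13 is W, so the first player wins.

First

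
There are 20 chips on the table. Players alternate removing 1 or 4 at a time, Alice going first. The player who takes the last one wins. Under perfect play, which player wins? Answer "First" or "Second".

Second

W/L table (W = player to move can force a win):
i:   0  1  2  3  4  5  6  7  8  9 10 11 12 13 14 15 16 17 18 19 20
     L  W  L  W  W  L  W  L  W  W  L  W  L  W  W  L  W  L  W  W  L
Position 20 is L, so the second player wins.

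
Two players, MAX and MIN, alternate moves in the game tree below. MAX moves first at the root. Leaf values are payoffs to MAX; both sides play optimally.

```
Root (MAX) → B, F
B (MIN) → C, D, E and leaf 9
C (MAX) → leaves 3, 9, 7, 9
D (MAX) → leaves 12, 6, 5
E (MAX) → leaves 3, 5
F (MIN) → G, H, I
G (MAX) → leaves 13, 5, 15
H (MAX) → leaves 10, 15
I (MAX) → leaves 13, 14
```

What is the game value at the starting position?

14

C (MAX): max(3, 9, 7, 9) = 9
D (MAX): max(12, 6, 5) = 12
E (MAX): max(3, 5) = 5
B (MIN): min(9, 12, 5, 9) = 5
G (MAX): max(13, 5, 15) = 15
H (MAX): max(10, 15) = 15
I (MAX): max(13, 14) = 14
F (MIN): min(15, 15, 14) = 14
Root (MAX): max(5, 14) = 14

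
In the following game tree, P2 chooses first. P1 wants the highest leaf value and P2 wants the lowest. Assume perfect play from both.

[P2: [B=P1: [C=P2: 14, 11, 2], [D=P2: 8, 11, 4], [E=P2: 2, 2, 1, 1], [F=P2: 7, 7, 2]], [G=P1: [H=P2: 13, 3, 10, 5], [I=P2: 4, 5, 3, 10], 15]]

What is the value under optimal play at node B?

C: min(14, 11, 2) = 2
D: min(8, 11, 4) = 4
E: min(2, 2, 1, 1) = 1
F: min(7, 7, 2) = 2
B: max(2, 4, 1, 2) = 4

4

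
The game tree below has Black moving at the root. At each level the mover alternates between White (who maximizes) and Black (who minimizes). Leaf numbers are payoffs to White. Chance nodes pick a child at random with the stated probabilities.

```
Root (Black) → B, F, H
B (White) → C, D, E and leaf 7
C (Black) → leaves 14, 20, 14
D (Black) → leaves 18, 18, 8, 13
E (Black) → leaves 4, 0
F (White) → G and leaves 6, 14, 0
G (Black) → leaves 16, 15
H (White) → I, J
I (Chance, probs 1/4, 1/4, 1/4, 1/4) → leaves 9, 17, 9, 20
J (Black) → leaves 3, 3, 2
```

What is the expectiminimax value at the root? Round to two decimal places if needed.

13.75

C (Black): min(14, 20, 14) = 14
D (Black): min(18, 18, 8, 13) = 8
E (Black): min(4, 0) = 0
B (White): max(14, 8, 0, 7) = 14
G (Black): min(16, 15) = 15
F (White): max(15, 6, 14, 0) = 15
I (Chance): 1/4·9 + 1/4·17 + 1/4·9 + 1/4·20 = 13.75
J (Black): min(3, 3, 2) = 2
H (White): max(13.75, 2) = 13.75
Root (Black): min(14, 15, 13.75) = 13.75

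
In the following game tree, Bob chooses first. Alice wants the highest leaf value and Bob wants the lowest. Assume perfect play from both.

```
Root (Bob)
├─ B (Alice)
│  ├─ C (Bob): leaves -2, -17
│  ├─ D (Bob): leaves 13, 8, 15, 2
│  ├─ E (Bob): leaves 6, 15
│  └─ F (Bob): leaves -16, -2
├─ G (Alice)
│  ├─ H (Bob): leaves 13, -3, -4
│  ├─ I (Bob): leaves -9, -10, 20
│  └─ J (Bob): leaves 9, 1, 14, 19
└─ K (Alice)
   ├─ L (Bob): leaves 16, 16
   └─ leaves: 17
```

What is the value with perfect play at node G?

1

H: min(13, -3, -4) = -4
I: min(-9, -10, 20) = -10
J: min(9, 1, 14, 19) = 1
G: max(-4, -10, 1) = 1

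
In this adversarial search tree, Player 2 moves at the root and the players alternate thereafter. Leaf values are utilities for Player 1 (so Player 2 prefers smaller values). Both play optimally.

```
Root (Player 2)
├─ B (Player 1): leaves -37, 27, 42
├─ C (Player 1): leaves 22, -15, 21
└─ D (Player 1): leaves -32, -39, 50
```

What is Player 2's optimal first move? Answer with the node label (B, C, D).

C

B (Player 1): max(-37, 27, 42) = 42
C (Player 1): max(22, -15, 21) = 22
D (Player 1): max(-32, -39, 50) = 50
Root (Player 2): min(42, 22, 50) = 22
Player 2 picks the child with the lowest value: C (value 22).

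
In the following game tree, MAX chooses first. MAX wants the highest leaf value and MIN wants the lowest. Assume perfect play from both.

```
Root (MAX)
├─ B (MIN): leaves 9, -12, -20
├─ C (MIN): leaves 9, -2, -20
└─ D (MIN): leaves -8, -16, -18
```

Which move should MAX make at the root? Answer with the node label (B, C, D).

B (MIN): min(9, -12, -20) = -20
C (MIN): min(9, -2, -20) = -20
D (MIN): min(-8, -16, -18) = -18
Root (MAX): max(-20, -20, -18) = -18
MAX picks the child with the highest value: D (value -18).

D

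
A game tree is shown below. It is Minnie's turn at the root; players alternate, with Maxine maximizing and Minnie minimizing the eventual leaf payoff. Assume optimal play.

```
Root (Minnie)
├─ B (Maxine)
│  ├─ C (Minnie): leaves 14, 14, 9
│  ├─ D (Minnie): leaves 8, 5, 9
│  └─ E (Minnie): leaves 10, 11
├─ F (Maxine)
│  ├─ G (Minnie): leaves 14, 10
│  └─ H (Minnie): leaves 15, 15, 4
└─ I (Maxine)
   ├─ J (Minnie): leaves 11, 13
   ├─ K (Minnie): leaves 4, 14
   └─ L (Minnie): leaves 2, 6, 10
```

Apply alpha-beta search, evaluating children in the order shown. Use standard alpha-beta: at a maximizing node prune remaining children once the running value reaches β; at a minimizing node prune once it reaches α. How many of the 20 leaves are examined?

10

C [α=-∞,β=+∞]: v=9
D [α=9,β=+∞]: v=8 after child 1 ≤ α → α-cutoff, skip 2
E [α=9,β=+∞]: v=10
B [α=-∞,β=+∞]: v=10
G [α=-∞,β=10]: v=10
F [α=-∞,β=10]: v=10 after child 1 ≥ β → β-cutoff, skip 1
J [α=-∞,β=10]: v=11
I [α=-∞,β=10]: v=11 after child 1 ≥ β → β-cutoff, skip 2
Root [α=-∞,β=+∞]: v=10
Leaves evaluated: 10 of 20.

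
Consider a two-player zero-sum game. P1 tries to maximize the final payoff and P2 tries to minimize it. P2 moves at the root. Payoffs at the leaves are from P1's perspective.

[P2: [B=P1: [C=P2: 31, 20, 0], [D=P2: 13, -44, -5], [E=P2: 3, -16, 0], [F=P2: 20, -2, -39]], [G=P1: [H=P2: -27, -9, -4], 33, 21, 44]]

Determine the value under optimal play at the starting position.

C (P2): min(31, 20, 0) = 0
D (P2): min(13, -44, -5) = -44
E (P2): min(3, -16, 0) = -16
F (P2): min(20, -2, -39) = -39
B (P1): max(0, -44, -16, -39) = 0
H (P2): min(-27, -9, -4) = -27
G (P1): max(-27, 33, 21, 44) = 44
Root (P2): min(0, 44) = 0

0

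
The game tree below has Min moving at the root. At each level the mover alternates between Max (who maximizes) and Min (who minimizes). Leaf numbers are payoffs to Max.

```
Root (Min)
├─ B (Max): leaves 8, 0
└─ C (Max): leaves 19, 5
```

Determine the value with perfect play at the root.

B (Max): max(8, 0) = 8
C (Max): max(19, 5) = 19
Root (Min): min(8, 19) = 8

8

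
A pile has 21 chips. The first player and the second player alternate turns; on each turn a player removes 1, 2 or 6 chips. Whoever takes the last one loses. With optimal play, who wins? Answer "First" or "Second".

First

Positions where the player to move wins (W) vs loses (L):
i:   0  1  2  3  4  5  6  7  8  9 10 11 12 13 14 15 16 17 18 19 20 21
     W  L  W  W  L  W  W  W  L  W  W  L  W  W  W  L  W  W  L  W  W  W
Position 21 is W, so the first player wins.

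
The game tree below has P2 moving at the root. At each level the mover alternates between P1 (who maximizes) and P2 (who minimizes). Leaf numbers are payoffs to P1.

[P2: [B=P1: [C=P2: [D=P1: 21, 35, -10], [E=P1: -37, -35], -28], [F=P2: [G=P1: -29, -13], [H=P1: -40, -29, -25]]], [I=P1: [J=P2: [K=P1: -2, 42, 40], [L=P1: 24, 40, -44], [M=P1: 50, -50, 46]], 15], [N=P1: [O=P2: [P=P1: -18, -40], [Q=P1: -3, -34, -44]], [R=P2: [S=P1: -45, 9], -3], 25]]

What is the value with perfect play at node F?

G: max(-29, -13) = -13
H: max(-40, -29, -25) = -25
F: min(-13, -25) = -25

-25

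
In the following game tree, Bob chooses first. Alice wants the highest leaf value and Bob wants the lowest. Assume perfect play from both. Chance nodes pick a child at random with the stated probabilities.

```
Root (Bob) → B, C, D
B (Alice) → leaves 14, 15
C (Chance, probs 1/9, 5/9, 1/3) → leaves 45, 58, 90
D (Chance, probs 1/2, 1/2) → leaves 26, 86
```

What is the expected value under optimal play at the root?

B (Alice): max(14, 15) = 15
C (Chance): 1/9·45 + 5/9·58 + 1/3·90 = 67.22
D (Chance): 1/2·26 + 1/2·86 = 56
Root (Bob): min(15, 67.22, 56) = 15

15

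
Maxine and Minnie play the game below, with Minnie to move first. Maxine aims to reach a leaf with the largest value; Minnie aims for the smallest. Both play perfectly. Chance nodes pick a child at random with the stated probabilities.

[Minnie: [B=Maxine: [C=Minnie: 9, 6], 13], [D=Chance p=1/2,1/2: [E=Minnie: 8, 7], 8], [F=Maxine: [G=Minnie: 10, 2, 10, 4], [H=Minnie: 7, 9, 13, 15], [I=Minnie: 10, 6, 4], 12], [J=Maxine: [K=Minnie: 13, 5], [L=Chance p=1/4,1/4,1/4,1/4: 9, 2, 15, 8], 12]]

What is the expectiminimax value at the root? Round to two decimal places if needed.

7.5

C (Minnie): min(9, 6) = 6
B (Maxine): max(6, 13) = 13
E (Minnie): min(8, 7) = 7
D (Chance): 1/2·7 + 1/2·8 = 7.5
G (Minnie): min(10, 2, 10, 4) = 2
H (Minnie): min(7, 9, 13, 15) = 7
I (Minnie): min(10, 6, 4) = 4
F (Maxine): max(2, 7, 4, 12) = 12
K (Minnie): min(13, 5) = 5
L (Chance): 1/4·9 + 1/4·2 + 1/4·15 + 1/4·8 = 8.5
J (Maxine): max(5, 8.5, 12) = 12
Root (Minnie): min(13, 7.5, 12, 12) = 7.5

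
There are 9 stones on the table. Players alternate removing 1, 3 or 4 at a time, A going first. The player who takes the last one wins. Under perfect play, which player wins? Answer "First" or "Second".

Second

W/L table (W = player to move can force a win):
i:   0  1  2  3  4  5  6  7  8  9
     L  W  L  W  W  W  W  L  W  L
Position 9 is L, so the second player wins.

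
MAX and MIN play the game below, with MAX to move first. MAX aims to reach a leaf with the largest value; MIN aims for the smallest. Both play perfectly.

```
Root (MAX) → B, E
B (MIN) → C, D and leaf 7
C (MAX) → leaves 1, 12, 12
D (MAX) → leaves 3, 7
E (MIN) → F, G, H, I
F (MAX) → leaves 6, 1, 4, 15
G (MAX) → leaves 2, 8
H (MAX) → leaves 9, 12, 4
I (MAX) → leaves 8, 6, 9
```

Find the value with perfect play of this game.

C (MAX): max(1, 12, 12) = 12
D (MAX): max(3, 7) = 7
B (MIN): min(12, 7, 7) = 7
F (MAX): max(6, 1, 4, 15) = 15
G (MAX): max(2, 8) = 8
H (MAX): max(9, 12, 4) = 12
I (MAX): max(8, 6, 9) = 9
E (MIN): min(15, 8, 12, 9) = 8
Root (MAX): max(7, 8) = 8

8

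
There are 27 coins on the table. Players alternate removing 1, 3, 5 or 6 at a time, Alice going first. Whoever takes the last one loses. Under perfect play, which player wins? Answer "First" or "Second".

Compute winning (W) and losing (L) positions by backward induction:
i:   0  1  2  3  4  5  6  7  8  9 10 11 12 13 14 15 16 17 18 19 20 21 22 23 24 25 26 27
     W  L  W  L  W  L  W  W  W  W  W  W  L  W  L  W  L  W  W  W  W  W  W  L  W  L  W  L
Position 27 is L, so the second player wins.

Second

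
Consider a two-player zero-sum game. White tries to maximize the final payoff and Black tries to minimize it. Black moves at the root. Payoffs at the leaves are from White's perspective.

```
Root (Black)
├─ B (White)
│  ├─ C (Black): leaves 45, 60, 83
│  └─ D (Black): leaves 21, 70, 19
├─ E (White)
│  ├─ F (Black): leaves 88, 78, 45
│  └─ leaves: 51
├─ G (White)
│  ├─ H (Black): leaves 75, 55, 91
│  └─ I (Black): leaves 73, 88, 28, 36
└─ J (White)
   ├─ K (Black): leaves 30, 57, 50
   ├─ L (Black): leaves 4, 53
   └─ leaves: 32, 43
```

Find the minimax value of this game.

43

C (Black): min(45, 60, 83) = 45
D (Black): min(21, 70, 19) = 19
B (White): max(45, 19) = 45
F (Black): min(88, 78, 45) = 45
E (White): max(45, 51) = 51
H (Black): min(75, 55, 91) = 55
I (Black): min(73, 88, 28, 36) = 28
G (White): max(55, 28) = 55
K (Black): min(30, 57, 50) = 30
L (Black): min(4, 53) = 4
J (White): max(30, 4, 32, 43) = 43
Root (Black): min(45, 51, 55, 43) = 43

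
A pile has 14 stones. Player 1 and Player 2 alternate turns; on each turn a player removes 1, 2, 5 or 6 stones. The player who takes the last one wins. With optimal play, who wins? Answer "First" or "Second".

Second

Compute winning (W) and losing (L) positions by backward induction:
i:   0  1  2  3  4  5  6  7  8  9 10 11 12 13 14
     L  W  W  L  W  W  W  L  W  W  L  W  W  W  L
Position 14 is L, so the second player wins.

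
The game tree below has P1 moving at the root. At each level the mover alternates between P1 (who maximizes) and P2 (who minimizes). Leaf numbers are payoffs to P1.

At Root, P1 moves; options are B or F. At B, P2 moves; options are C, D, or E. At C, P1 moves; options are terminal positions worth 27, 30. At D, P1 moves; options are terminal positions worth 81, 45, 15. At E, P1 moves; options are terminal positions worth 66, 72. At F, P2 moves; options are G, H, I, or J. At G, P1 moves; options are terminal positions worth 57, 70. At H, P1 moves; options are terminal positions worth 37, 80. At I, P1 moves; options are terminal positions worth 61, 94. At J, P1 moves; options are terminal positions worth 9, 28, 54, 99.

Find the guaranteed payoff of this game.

70

C (P1): max(27, 30) = 30
D (P1): max(81, 45, 15) = 81
E (P1): max(66, 72) = 72
B (P2): min(30, 81, 72) = 30
G (P1): max(57, 70) = 70
H (P1): max(37, 80) = 80
I (P1): max(61, 94) = 94
J (P1): max(9, 28, 54, 99) = 99
F (P2): min(70, 80, 94, 99) = 70
Root (P1): max(30, 70) = 70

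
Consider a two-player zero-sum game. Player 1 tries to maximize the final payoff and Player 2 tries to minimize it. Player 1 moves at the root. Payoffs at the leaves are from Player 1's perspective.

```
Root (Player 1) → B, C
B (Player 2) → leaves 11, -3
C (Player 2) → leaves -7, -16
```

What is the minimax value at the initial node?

B (Player 2): min(11, -3) = -3
C (Player 2): min(-7, -16) = -16
Root (Player 1): max(-3, -16) = -3

-3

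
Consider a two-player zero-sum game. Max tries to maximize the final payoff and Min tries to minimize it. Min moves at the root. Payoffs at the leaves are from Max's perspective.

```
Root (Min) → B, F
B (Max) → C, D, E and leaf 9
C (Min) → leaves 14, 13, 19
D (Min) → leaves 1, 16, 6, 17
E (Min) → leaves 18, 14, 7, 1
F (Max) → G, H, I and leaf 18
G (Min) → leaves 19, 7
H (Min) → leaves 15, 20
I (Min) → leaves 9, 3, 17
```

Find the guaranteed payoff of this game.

13

C (Min): min(14, 13, 19) = 13
D (Min): min(1, 16, 6, 17) = 1
E (Min): min(18, 14, 7, 1) = 1
B (Max): max(13, 1, 1, 9) = 13
G (Min): min(19, 7) = 7
H (Min): min(15, 20) = 15
I (Min): min(9, 3, 17) = 3
F (Max): max(7, 15, 3, 18) = 18
Root (Min): min(13, 18) = 13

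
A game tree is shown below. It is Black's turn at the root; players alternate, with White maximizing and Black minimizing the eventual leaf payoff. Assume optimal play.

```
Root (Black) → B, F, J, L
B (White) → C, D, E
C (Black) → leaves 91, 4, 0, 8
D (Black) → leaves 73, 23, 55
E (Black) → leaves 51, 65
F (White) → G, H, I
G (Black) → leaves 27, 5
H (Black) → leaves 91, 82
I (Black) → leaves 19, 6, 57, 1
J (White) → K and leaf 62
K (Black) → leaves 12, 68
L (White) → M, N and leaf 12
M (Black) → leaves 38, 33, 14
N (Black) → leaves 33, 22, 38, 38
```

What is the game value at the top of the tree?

22

C (Black): min(91, 4, 0, 8) = 0
D (Black): min(73, 23, 55) = 23
E (Black): min(51, 65) = 51
B (White): max(0, 23, 51) = 51
G (Black): min(27, 5) = 5
H (Black): min(91, 82) = 82
I (Black): min(19, 6, 57, 1) = 1
F (White): max(5, 82, 1) = 82
K (Black): min(12, 68) = 12
J (White): max(12, 62) = 62
M (Black): min(38, 33, 14) = 14
N (Black): min(33, 22, 38, 38) = 22
L (White): max(14, 22, 12) = 22
Root (Black): min(51, 82, 62, 22) = 22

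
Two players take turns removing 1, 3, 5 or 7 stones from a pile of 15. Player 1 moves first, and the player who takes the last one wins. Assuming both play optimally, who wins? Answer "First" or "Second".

i:   0  1  2  3  4  5  6  7  8  9 10 11 12 13 14 15
     L  W  L  W  L  W  L  W  L  W  L  W  L  W  L  W
Position 15 is W, so the first player wins.

First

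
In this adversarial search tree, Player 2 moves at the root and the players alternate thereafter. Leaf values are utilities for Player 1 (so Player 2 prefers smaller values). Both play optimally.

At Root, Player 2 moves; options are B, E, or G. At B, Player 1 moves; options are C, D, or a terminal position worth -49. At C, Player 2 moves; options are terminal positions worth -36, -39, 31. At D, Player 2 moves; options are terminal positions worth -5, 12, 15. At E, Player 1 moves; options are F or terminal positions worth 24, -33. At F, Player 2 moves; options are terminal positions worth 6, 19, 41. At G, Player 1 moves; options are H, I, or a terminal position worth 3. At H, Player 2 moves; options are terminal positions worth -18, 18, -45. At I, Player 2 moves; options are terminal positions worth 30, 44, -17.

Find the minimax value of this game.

-5

C (Player 2): min(-36, -39, 31) = -39
D (Player 2): min(-5, 12, 15) = -5
B (Player 1): max(-39, -5, -49) = -5
F (Player 2): min(6, 19, 41) = 6
E (Player 1): max(6, 24, -33) = 24
H (Player 2): min(-18, 18, -45) = -45
I (Player 2): min(30, 44, -17) = -17
G (Player 1): max(-45, -17, 3) = 3
Root (Player 2): min(-5, 24, 3) = -5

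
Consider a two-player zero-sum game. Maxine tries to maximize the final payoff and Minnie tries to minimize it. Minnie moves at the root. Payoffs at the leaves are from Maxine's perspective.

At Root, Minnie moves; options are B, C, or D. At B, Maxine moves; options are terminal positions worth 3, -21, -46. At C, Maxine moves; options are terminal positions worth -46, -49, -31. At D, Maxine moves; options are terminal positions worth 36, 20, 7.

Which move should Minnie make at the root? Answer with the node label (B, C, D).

C

B (Maxine): max(3, -21, -46) = 3
C (Maxine): max(-46, -49, -31) = -31
D (Maxine): max(36, 20, 7) = 36
Root (Minnie): min(3, -31, 36) = -31
Minnie picks the child with the lowest value: C (value -31).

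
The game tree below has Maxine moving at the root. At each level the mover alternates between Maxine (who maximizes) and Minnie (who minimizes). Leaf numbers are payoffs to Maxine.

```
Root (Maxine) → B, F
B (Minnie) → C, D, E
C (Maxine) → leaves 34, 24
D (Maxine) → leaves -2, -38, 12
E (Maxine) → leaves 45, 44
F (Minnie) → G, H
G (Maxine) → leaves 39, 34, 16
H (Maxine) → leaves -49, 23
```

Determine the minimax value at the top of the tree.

23

C (Maxine): max(34, 24) = 34
D (Maxine): max(-2, -38, 12) = 12
E (Maxine): max(45, 44) = 45
B (Minnie): min(34, 12, 45) = 12
G (Maxine): max(39, 34, 16) = 39
H (Maxine): max(-49, 23) = 23
F (Minnie): min(39, 23) = 23
Root (Maxine): max(12, 23) = 23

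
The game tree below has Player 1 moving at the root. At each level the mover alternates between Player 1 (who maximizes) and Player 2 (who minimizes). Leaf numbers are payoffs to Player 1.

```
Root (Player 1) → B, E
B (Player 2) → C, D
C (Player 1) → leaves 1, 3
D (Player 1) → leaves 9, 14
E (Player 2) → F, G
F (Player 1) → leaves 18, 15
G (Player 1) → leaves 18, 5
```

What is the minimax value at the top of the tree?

C (Player 1): max(1, 3) = 3
D (Player 1): max(9, 14) = 14
B (Player 2): min(3, 14) = 3
F (Player 1): max(18, 15) = 18
G (Player 1): max(18, 5) = 18
E (Player 2): min(18, 18) = 18
Root (Player 1): max(3, 18) = 18

18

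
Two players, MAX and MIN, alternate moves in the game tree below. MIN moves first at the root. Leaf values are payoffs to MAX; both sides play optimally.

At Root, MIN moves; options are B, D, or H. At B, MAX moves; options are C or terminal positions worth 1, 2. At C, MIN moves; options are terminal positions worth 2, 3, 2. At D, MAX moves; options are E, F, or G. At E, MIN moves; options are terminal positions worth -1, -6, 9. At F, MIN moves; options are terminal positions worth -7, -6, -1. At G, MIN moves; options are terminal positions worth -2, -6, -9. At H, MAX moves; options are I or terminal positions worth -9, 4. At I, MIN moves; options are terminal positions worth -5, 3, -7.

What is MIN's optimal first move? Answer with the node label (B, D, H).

C (MIN): min(2, 3, 2) = 2
B (MAX): max(2, 1, 2) = 2
E (MIN): min(-1, -6, 9) = -6
F (MIN): min(-7, -6, -1) = -7
G (MIN): min(-2, -6, -9) = -9
D (MAX): max(-6, -7, -9) = -6
I (MIN): min(-5, 3, -7) = -7
H (MAX): max(-7, -9, 4) = 4
Root (MIN): min(2, -6, 4) = -6
MIN picks the child with the lowest value: D (value -6).

D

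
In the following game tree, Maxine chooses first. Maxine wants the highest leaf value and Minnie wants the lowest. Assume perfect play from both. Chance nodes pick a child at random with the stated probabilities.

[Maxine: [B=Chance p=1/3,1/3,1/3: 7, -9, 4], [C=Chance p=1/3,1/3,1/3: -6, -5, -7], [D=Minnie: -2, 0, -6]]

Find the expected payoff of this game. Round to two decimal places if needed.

B (Chance): 1/3·7 + 1/3·-9 + 1/3·4 = 0.67
C (Chance): 1/3·-6 + 1/3·-5 + 1/3·-7 = -6
D (Minnie): min(-2, 0, -6) = -6
Root (Maxine): max(0.67, -6, -6) = 0.67

0.67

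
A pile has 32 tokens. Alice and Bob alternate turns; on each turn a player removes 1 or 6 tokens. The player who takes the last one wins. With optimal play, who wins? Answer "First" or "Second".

W/L table (W = player to move can force a win):
i:   0  1  2  3  4  5  6  7  8  9 10 11 12 13 14 15 16 17 18 19 20 21 22 23 24 25 26 27 28 29 30 31 32
     L  W  L  W  L  W  W  L  W  L  W  L  W  W  L  W  L  W  L  W  W  L  W  L  W  L  W  W  L  W  L  W  L
Position 32 is L, so the second player wins.

Second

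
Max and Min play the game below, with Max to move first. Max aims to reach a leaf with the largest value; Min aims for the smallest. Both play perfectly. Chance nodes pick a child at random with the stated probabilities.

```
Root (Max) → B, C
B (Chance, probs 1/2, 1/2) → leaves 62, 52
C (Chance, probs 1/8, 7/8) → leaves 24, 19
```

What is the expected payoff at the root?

B (Chance): 1/2·62 + 1/2·52 = 57
C (Chance): 1/8·24 + 7/8·19 = 19.62
Root (Max): max(57, 19.62) = 57

57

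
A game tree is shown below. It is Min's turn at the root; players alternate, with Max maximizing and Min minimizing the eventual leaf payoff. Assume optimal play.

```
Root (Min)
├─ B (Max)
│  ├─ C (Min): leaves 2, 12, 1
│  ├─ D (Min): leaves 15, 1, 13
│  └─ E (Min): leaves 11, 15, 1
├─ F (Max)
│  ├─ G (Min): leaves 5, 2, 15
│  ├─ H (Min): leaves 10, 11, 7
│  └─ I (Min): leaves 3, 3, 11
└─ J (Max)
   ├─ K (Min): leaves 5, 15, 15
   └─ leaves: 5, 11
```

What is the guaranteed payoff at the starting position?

1

C (Min): min(2, 12, 1) = 1
D (Min): min(15, 1, 13) = 1
E (Min): min(11, 15, 1) = 1
B (Max): max(1, 1, 1) = 1
G (Min): min(5, 2, 15) = 2
H (Min): min(10, 11, 7) = 7
I (Min): min(3, 3, 11) = 3
F (Max): max(2, 7, 3) = 7
K (Min): min(5, 15, 15) = 5
J (Max): max(5, 5, 11) = 11
Root (Min): min(1, 7, 11) = 1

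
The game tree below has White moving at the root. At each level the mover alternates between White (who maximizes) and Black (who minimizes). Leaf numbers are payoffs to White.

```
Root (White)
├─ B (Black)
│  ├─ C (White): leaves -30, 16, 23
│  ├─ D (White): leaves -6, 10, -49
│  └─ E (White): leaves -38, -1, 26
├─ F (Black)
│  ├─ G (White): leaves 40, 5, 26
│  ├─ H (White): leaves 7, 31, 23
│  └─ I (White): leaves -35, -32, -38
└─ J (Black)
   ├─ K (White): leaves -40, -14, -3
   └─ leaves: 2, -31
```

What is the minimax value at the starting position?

10

C (White): max(-30, 16, 23) = 23
D (White): max(-6, 10, -49) = 10
E (White): max(-38, -1, 26) = 26
B (Black): min(23, 10, 26) = 10
G (White): max(40, 5, 26) = 40
H (White): max(7, 31, 23) = 31
I (White): max(-35, -32, -38) = -32
F (Black): min(40, 31, -32) = -32
K (White): max(-40, -14, -3) = -3
J (Black): min(-3, 2, -31) = -31
Root (White): max(10, -32, -31) = 10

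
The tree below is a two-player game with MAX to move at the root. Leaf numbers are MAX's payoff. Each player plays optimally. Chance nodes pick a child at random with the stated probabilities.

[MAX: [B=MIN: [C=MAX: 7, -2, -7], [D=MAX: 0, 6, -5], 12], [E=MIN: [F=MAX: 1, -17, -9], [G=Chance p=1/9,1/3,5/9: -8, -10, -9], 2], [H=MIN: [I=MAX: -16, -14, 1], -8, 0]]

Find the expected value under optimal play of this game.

6

C (MAX): max(7, -2, -7) = 7
D (MAX): max(0, 6, -5) = 6
B (MIN): min(7, 6, 12) = 6
F (MAX): max(1, -17, -9) = 1
G (Chance): 1/9·-8 + 1/3·-10 + 5/9·-9 = -9.22
E (MIN): min(1, -9.22, 2) = -9.22
I (MAX): max(-16, -14, 1) = 1
H (MIN): min(1, -8, 0) = -8
Root (MAX): max(6, -9.22, -8) = 6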